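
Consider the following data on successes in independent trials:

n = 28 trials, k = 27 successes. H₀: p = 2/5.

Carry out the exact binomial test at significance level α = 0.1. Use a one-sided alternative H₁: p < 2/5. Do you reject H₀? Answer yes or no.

reject H₀: no

Exact binomial: n=28, k=27, p₀=2/5=0.4000
P(X≤27) from Σ C(n,i)·p₀^i·(1−p₀)^(n−i)
p-value (one-sided, H₁ less) = 1.00000
At α=0.1: p ≥ α → fail to reject H₀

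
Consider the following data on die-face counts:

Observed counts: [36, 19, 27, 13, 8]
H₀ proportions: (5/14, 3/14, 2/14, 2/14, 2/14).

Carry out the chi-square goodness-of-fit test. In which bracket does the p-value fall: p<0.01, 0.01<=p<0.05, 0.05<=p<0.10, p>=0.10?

n = 103; E_i = n·p_i = [36.79, 22.07, 14.71, 14.71, 14.71]
χ² = (36−36.79)²/36.79 + (19−22.07)²/22.07 + (27−14.71)²/14.71 + (13−14.71)²/14.71 + (8−14.71)²/14.71 = 13.9657
df = 4
p-value (upper-tail) = 0.00741
→ bracket: p<0.01

p-value bracket: p<0.01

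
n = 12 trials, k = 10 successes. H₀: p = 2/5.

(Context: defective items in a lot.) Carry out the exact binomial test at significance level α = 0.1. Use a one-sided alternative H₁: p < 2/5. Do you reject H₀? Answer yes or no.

reject H₀: no

Exact binomial: n=12, k=10, p₀=2/5=0.4000
P(X≤10) from Σ C(n,i)·p₀^i·(1−p₀)^(n−i)
p-value (one-sided, H₁ less) = 0.99968
At α=0.1: p ≥ α → fail to reject H₀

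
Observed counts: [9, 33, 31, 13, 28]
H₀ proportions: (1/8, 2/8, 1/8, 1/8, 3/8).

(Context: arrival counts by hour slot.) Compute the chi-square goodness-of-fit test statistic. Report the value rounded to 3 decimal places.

n = 114; E_i = n·p_i = [14.25, 28.50, 14.25, 14.25, 42.75]
χ² = (9−14.25)²/14.25 + (33−28.50)²/28.50 + (31−14.25)²/14.25 + (13−14.25)²/14.25 + (28−42.75)²/42.75 = 27.5322
df = 4

test statistic = 27.532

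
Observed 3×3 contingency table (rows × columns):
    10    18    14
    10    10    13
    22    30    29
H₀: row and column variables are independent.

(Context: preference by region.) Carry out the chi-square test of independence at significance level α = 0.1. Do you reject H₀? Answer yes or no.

Row totals [42, 33, 81], col totals [42, 58, 56], n=156
χ² = (10−11.31)²/11.31 + (18−15.62)²/15.62 + (14−15.08)²/15.08 + (10−8.88)²/8.88 + (10−12.27)²/12.27 + (13−11.85)²/11.85 + (22−21.81)²/21.81 + (30−30.12)²/30.12 + (29−29.08)²/29.08 = 1.2668
df = 4
p-value (upper-tail) = 0.86699
At α=0.1: p ≥ α → fail to reject H₀

reject H₀: no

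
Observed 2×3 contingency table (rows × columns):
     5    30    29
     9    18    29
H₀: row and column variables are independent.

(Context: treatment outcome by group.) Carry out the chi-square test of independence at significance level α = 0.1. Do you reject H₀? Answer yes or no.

Row totals [64, 56], col totals [14, 48, 58], n=120
χ² = (5−7.47)²/7.47 + (30−25.60)²/25.60 + (29−30.93)²/30.93 + (9−6.53)²/6.53 + (18−22.40)²/22.40 + (29−27.07)²/27.07 = 3.6256
df = 2
p-value (upper-tail) = 0.16319
At α=0.1: p ≥ α → fail to reject H₀

reject H₀: no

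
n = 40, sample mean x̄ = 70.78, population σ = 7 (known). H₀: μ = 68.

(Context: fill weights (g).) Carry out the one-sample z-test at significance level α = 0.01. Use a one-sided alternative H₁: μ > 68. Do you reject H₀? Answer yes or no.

reject H₀: yes

SE = σ/√n = 7/√40 = 1.1068
z = (x̄−μ₀)/SE = (70.78−68)/1.1068 = 2.5118
p-value (one-sided, H₁ greater) = 0.00601
At α=0.01: p < α → reject H₀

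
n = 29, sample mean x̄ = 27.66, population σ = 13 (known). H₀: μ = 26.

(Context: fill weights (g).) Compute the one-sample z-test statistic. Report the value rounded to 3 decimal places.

SE = σ/√n = 13/√29 = 2.4140
z = (x̄−μ₀)/SE = (27.66−26)/2.4140 = 0.6876

test statistic = 0.688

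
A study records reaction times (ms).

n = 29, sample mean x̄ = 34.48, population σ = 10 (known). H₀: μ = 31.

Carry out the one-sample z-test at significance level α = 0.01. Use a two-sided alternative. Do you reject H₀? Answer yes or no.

SE = σ/√n = 10/√29 = 1.8570
z = (x̄−μ₀)/SE = (34.48−31)/1.8570 = 1.8740
p-value (two-sided) = 0.06093
At α=0.01: p ≥ α → fail to reject H₀

reject H₀: no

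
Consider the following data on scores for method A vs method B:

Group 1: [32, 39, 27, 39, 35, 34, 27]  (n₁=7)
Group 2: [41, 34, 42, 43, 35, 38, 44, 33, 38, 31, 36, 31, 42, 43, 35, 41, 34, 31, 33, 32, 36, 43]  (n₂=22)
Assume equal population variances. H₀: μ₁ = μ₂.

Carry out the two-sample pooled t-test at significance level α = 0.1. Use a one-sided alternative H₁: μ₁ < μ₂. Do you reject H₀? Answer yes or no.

x̄₁=33.286, s₁=4.990, n₁=7
x̄₂=37.091, s₂=4.545, n₂=22
s_p² = [6·4.990² + 21·4.545²]/27 = 21.6017
SE = √(s_p²·(1/7+1/22)) = 2.0169
t = (33.286−37.091)/2.0169 = -1.8867
df = 27
p-value (one-sided, H₁ less) = 0.03500
At α=0.1: p < α → reject H₀

reject H₀: yes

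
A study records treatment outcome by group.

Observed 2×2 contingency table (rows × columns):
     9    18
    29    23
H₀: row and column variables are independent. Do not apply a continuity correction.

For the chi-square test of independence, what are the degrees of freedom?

df = (r−1)(c−1) = (2−1)·(2−1) = 1

degrees of freedom = 1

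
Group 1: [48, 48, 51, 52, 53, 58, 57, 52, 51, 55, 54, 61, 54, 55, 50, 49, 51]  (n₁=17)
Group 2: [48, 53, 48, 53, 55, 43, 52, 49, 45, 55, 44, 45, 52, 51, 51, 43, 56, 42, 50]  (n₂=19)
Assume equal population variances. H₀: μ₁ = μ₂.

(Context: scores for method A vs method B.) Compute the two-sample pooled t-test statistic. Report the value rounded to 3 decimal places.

test statistic = 2.703

x̄₁=52.882, s₁=3.569, n₁=17
x̄₂=49.211, s₂=4.467, n₂=19
s_p² = [16·3.569² + 18·4.467²]/34 = 16.5565
SE = √(s_p²·(1/17+1/19)) = 1.3584
t = (52.882−49.211)/1.3584 = 2.7030
df = 34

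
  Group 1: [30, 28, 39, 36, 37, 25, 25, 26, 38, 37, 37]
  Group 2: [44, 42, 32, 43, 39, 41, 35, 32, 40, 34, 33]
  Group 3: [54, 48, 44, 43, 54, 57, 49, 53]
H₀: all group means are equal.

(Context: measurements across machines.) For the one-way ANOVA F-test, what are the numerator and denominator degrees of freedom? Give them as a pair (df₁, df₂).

degrees of freedom = [2, 27]

k = 3 groups, N = 30 total
df = (k−1, N−k) = (3−1, 30−3) = (2, 27)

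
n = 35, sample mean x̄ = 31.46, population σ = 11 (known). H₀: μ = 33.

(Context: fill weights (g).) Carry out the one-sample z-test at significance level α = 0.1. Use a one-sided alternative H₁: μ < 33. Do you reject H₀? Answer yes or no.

SE = σ/√n = 11/√35 = 1.8593
z = (x̄−μ₀)/SE = (31.46−33)/1.8593 = -0.8283
p-value (one-sided, H₁ less) = 0.20376
At α=0.1: p ≥ α → fail to reject H₀

reject H₀: no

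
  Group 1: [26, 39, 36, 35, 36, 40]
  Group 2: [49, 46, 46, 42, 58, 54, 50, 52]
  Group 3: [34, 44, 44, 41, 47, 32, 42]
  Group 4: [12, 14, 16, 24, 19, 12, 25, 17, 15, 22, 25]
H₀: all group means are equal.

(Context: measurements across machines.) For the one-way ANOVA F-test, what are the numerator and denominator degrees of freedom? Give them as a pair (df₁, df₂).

k = 4 groups, N = 32 total
df = (k−1, N−k) = (4−1, 32−4) = (3, 28)

degrees of freedom = [3, 28]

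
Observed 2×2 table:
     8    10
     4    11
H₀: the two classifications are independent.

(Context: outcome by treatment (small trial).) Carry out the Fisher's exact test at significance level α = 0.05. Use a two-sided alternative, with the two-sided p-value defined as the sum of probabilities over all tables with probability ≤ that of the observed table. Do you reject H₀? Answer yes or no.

Margins: r₁=18, r₂=15, c₁=12, c₂=21, n=33
p_obs = C(18,8)·C(15,4)/C(33,12); sum pmf over tables with pmf ≤ p_obs
p-value (two-sided) = 0.46880
At α=0.05: p ≥ α → fail to reject H₀

reject H₀: no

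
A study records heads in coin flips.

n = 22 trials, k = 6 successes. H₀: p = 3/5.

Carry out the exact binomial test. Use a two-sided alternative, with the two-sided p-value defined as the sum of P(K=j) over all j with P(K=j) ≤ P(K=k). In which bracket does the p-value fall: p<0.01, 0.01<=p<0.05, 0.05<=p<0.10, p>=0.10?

p-value bracket: p<0.01

Exact binomial: n=22, k=6, p₀=3/5=0.6000
P(X=j) = C(n,j)·p₀^j·(1−p₀)^(n−j); p = Σ P(X=j) over j with P(X=j) ≤ P(X=6)
p-value (two-sided) = 0.00348
→ bracket: p<0.01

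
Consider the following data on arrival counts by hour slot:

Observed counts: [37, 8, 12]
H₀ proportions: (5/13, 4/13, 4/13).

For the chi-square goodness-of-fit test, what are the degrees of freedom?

df = k − 1 = 3 − 1 = 2

degrees of freedom = 2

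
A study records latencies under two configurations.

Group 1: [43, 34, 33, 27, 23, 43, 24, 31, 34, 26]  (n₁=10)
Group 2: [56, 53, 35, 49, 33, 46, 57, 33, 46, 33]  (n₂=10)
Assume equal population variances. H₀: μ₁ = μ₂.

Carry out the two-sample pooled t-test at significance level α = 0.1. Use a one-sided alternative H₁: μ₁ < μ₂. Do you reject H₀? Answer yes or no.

reject H₀: yes

x̄₁=31.800, s₁=7.131, n₁=10
x̄₂=44.100, s₂=9.837, n₂=10
s_p² = [9·7.131² + 9·9.837²]/18 = 73.8056
SE = √(s_p²·(1/10+1/10)) = 3.8420
t = (31.800−44.100)/3.8420 = -3.2014
df = 18
p-value (one-sided, H₁ less) = 0.00247
At α=0.1: p < α → reject H₀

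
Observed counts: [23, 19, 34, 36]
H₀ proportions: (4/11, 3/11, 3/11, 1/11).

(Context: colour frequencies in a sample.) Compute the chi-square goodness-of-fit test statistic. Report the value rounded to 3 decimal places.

test statistic = 77.938

n = 112; E_i = n·p_i = [40.73, 30.55, 30.55, 10.18]
χ² = (23−40.73)²/40.73 + (19−30.55)²/30.55 + (34−30.55)²/30.55 + (36−10.18)²/10.18 = 77.9382
df = 3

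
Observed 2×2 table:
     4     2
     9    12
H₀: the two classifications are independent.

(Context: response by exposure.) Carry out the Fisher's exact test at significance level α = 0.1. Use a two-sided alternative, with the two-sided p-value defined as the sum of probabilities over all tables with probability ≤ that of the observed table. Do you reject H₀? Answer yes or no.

Margins: r₁=6, r₂=21, c₁=13, c₂=14, n=27
p_obs = C(6,4)·C(21,9)/C(27,13); sum pmf over tables with pmf ≤ p_obs
p-value (two-sided) = 0.38454
At α=0.1: p ≥ α → fail to reject H₀

reject H₀: no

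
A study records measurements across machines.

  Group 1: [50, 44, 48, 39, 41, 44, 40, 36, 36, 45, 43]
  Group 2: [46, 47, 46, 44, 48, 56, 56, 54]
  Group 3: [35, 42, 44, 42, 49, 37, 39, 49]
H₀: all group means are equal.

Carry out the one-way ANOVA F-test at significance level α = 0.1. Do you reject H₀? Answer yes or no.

Group means [42.36, 49.62, 42.12], grand mean 44.444
SSB = Σnᵢ(x̄ᵢ−x̄)² = 305.371; SSW = ΣΣ(x−x̄ᵢ)² = 555.295
MSB = 305.371/2 = 152.6856; MSW = 555.295/24 = 23.1373
F = MSB/MSW = 6.5991
df = (2, 24)
p-value (upper-tail) = 0.00520
At α=0.1: p < α → reject H₀

reject H₀: yes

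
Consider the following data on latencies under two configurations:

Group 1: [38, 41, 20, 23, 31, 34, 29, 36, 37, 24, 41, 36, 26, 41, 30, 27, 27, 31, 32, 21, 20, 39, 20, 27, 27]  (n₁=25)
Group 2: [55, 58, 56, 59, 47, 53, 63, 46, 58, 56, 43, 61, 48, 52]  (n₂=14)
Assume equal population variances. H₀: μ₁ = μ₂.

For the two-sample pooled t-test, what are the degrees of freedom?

degrees of freedom = 37

df = n₁ + n₂ − 2 = 25 + 14 − 2 = 37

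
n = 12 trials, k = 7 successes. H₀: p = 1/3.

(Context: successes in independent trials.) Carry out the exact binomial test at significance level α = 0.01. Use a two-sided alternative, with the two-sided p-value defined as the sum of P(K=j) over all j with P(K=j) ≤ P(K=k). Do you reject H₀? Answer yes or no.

Exact binomial: n=12, k=7, p₀=1/3=0.3333
P(X=j) = C(n,j)·p₀^j·(1−p₀)^(n−j); p = Σ P(X=j) over j with P(X=j) ≤ P(X=7)
p-value (two-sided) = 0.12040
At α=0.01: p ≥ α → fail to reject H₀

reject H₀: no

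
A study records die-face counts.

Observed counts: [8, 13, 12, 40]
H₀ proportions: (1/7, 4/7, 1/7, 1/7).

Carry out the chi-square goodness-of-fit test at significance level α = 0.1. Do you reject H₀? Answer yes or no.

n = 73; E_i = n·p_i = [10.43, 41.71, 10.43, 10.43]
χ² = (8−10.43)²/10.43 + (13−41.71)²/41.71 + (12−10.43)²/10.43 + (40−10.43)²/10.43 = 104.4212
df = 3
p-value (upper-tail) = 0.00000
At α=0.1: p < α → reject H₀

reject H₀: yes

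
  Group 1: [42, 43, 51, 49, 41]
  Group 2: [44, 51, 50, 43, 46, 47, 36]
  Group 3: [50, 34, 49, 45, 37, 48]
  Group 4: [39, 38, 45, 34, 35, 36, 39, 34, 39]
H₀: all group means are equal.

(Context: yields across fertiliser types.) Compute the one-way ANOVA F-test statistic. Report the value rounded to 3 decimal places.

test statistic = 4.302

Group means [45.20, 45.29, 43.83, 37.67], grand mean 42.407
SSB = Σnᵢ(x̄ᵢ−x̄)² = 311.457; SSW = ΣΣ(x−x̄ᵢ)² = 555.062
MSB = 311.457/3 = 103.8189; MSW = 555.062/23 = 24.1331
F = MSB/MSW = 4.3019
df = (3, 23)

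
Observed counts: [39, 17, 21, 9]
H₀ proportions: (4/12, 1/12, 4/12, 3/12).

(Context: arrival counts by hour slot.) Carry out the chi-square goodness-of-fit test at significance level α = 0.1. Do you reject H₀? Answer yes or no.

n = 86; E_i = n·p_i = [28.67, 7.17, 28.67, 21.50]
χ² = (39−28.67)²/28.67 + (17−7.17)²/7.17 + (21−28.67)²/28.67 + (9−21.50)²/21.50 = 26.5349
df = 3
p-value (upper-tail) = 0.00001
At α=0.1: p < α → reject H₀

reject H₀: yes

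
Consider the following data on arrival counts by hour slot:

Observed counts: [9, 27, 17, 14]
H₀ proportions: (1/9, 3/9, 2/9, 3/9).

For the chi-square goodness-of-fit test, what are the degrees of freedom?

df = k − 1 = 4 − 1 = 3

degrees of freedom = 3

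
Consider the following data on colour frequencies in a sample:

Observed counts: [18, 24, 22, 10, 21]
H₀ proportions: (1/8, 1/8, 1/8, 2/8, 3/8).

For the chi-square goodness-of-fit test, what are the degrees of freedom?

degrees of freedom = 4

df = k − 1 = 5 − 1 = 4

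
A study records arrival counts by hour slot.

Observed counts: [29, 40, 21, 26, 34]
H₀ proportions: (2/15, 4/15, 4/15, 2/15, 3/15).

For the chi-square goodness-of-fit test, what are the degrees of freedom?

df = k − 1 = 5 − 1 = 4

degrees of freedom = 4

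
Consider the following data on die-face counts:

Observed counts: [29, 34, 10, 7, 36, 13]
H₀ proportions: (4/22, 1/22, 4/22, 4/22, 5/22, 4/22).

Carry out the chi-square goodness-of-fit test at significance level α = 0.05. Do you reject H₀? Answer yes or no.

reject H₀: yes

n = 129; E_i = n·p_i = [23.45, 5.86, 23.45, 23.45, 29.32, 23.45]
χ² = (29−23.45)²/23.45 + (34−5.86)²/5.86 + (10−23.45)²/23.45 + (7−23.45)²/23.45 + (36−29.32)²/29.32 + (13−23.45)²/23.45 = 161.7667
df = 5
p-value (upper-tail) = 0.00000
At α=0.05: p < α → reject H₀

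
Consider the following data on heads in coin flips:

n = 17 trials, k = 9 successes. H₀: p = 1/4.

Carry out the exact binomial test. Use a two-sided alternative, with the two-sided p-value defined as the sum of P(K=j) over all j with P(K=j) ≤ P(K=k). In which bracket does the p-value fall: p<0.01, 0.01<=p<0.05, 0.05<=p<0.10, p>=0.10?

p-value bracket: 0.01<=p<0.05

Exact binomial: n=17, k=9, p₀=1/4=0.2500
P(X=j) = C(n,j)·p₀^j·(1−p₀)^(n−j); p = Σ P(X=j) over j with P(X=j) ≤ P(X=9)
p-value (two-sided) = 0.01990
→ bracket: 0.01<=p<0.05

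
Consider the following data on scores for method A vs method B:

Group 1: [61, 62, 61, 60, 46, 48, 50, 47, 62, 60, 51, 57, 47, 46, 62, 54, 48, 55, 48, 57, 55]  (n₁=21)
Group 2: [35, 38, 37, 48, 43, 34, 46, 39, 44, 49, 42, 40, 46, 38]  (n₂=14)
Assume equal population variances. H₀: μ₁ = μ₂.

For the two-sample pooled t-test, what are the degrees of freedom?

df = n₁ + n₂ − 2 = 21 + 14 − 2 = 33

degrees of freedom = 33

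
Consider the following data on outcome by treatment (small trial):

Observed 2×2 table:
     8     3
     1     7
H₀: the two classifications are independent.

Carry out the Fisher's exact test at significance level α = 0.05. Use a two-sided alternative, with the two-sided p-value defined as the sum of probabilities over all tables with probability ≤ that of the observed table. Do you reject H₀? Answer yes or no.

Margins: r₁=11, r₂=8, c₁=9, c₂=10, n=19
p_obs = C(11,8)·C(8,1)/C(19,9); sum pmf over tables with pmf ≤ p_obs
p-value (two-sided) = 0.01977
At α=0.05: p < α → reject H₀

reject H₀: yes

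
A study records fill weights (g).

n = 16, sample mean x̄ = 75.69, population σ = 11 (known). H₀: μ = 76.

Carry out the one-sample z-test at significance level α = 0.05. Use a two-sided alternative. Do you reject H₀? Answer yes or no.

reject H₀: no

SE = σ/√n = 11/√16 = 2.7500
z = (x̄−μ₀)/SE = (75.69−76)/2.7500 = -0.1127
p-value (two-sided) = 0.91025
At α=0.05: p ≥ α → fail to reject H₀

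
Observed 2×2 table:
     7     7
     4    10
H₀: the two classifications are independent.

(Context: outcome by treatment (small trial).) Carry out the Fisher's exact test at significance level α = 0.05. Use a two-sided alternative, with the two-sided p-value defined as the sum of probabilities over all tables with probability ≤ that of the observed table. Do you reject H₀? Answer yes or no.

Margins: r₁=14, r₂=14, c₁=11, c₂=17, n=28
p_obs = C(14,7)·C(14,4)/C(28,11); sum pmf over tables with pmf ≤ p_obs
p-value (two-sided) = 0.44007
At α=0.05: p ≥ α → fail to reject H₀

reject H₀: no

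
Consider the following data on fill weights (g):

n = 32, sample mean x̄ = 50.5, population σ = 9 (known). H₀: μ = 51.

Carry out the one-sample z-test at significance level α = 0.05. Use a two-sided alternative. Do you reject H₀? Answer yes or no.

SE = σ/√n = 9/√32 = 1.5910
z = (x̄−μ₀)/SE = (50.5−51)/1.5910 = -0.3143
p-value (two-sided) = 0.75332
At α=0.05: p ≥ α → fail to reject H₀

reject H₀: no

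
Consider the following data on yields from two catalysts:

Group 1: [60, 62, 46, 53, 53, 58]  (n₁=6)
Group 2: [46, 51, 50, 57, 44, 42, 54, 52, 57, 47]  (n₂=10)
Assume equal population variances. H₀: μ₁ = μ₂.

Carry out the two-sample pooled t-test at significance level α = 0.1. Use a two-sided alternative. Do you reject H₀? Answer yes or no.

x̄₁=55.333, s₁=5.854, n₁=6
x̄₂=50.000, s₂=5.207, n₂=10
s_p² = [5·5.854² + 9·5.207²]/14 = 29.6667
SE = √(s_p²·(1/6+1/10)) = 2.8127
t = (55.333−50.000)/2.8127 = 1.8962
df = 14
p-value (two-sided) = 0.07877
At α=0.1: p < α → reject H₀

reject H₀: yes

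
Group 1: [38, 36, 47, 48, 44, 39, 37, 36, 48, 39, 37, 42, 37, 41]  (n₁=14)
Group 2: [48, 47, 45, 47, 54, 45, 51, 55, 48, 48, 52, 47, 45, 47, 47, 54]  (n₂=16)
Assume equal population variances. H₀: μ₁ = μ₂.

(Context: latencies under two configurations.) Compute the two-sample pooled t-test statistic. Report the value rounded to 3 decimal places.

test statistic = -5.678

x̄₁=40.643, s₁=4.448, n₁=14
x̄₂=48.750, s₂=3.357, n₂=16
s_p² = [13·4.448² + 15·3.357²]/28 = 15.2219
SE = √(s_p²·(1/14+1/16)) = 1.4278
t = (40.643−48.750)/1.4278 = -5.6780
df = 28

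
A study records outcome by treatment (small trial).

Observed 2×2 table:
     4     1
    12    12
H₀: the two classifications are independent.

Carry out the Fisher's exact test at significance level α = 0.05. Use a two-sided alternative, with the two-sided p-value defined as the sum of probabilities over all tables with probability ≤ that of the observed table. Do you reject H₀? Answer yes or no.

reject H₀: no

Margins: r₁=5, r₂=24, c₁=16, c₂=13, n=29
p_obs = C(5,4)·C(24,12)/C(29,16); sum pmf over tables with pmf ≤ p_obs
p-value (two-sided) = 0.34319
At α=0.05: p ≥ α → fail to reject H₀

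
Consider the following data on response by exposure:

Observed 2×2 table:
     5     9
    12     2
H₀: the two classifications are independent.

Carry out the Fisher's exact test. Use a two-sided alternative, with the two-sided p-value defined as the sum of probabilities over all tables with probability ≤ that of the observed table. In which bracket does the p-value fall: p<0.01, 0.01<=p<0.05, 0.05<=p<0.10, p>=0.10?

p-value bracket: 0.01<=p<0.05

Margins: r₁=14, r₂=14, c₁=17, c₂=11, n=28
p_obs = C(14,5)·C(14,12)/C(28,17); sum pmf over tables with pmf ≤ p_obs
p-value (two-sided) = 0.01831
→ bracket: 0.01<=p<0.05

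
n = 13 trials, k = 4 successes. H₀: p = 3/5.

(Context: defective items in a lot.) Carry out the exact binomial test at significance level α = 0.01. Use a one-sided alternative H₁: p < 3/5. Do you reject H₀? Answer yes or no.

Exact binomial: n=13, k=4, p₀=3/5=0.6000
P(X≤4) from Σ C(n,i)·p₀^i·(1−p₀)^(n−i)
p-value (one-sided, H₁ less) = 0.03208
At α=0.01: p ≥ α → fail to reject H₀

reject H₀: no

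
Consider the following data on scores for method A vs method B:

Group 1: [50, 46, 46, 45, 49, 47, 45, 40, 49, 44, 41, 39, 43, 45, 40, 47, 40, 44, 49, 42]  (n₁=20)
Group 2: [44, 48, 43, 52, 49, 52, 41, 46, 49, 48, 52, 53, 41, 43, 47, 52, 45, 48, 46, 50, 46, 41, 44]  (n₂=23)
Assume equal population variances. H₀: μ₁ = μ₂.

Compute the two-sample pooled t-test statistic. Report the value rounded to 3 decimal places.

x̄₁=44.550, s₁=3.410, n₁=20
x̄₂=46.957, s₂=3.820, n₂=23
s_p² = [19·3.410² + 22·3.820²]/41 = 13.2172
SE = √(s_p²·(1/20+1/23)) = 1.1115
t = (44.550−46.957)/1.1115 = -2.1650
df = 41

test statistic = -2.165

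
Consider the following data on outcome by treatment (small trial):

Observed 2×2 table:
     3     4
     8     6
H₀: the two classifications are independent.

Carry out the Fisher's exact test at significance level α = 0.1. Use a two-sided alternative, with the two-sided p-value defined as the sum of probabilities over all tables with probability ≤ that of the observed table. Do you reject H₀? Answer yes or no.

reject H₀: no

Margins: r₁=7, r₂=14, c₁=11, c₂=10, n=21
p_obs = C(7,3)·C(14,8)/C(21,11); sum pmf over tables with pmf ≤ p_obs
p-value (two-sided) = 0.65944
At α=0.1: p ≥ α → fail to reject H₀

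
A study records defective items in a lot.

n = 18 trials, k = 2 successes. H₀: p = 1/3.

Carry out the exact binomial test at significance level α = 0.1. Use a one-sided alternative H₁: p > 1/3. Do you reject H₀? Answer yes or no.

Exact binomial: n=18, k=2, p₀=1/3=0.3333
P(X≥2) from Σ C(n,i)·p₀^i·(1−p₀)^(n−i)
p-value (one-sided, H₁ greater) = 0.99323
At α=0.1: p ≥ α → fail to reject H₀

reject H₀: no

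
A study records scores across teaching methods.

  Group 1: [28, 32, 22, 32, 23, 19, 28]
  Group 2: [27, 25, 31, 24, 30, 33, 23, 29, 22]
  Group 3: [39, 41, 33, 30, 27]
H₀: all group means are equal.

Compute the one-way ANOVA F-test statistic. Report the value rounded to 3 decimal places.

Group means [26.29, 27.11, 34.00], grand mean 28.476
SSB = Σnᵢ(x̄ᵢ−x̄)² = 202.921; SSW = ΣΣ(x−x̄ᵢ)² = 412.317
MSB = 202.921/2 = 101.4603; MSW = 412.317/18 = 22.9065
F = MSB/MSW = 4.4293
df = (2, 18)

test statistic = 4.429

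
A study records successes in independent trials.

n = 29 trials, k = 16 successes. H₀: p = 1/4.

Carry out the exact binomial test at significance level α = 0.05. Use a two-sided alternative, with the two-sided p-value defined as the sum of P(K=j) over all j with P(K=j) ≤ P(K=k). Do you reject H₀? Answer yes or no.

reject H₀: yes

Exact binomial: n=29, k=16, p₀=1/4=0.2500
P(X=j) = C(n,j)·p₀^j·(1−p₀)^(n−j); p = Σ P(X=j) over j with P(X=j) ≤ P(X=16)
p-value (two-sided) = 0.00074
At α=0.05: p < α → reject H₀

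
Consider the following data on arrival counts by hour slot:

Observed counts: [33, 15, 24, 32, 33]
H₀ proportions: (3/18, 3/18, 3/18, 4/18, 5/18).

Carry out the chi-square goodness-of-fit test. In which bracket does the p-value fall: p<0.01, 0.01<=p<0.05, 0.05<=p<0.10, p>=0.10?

n = 137; E_i = n·p_i = [22.83, 22.83, 22.83, 30.44, 38.06]
χ² = (33−22.83)²/22.83 + (15−22.83)²/22.83 + (24−22.83)²/22.83 + (32−30.44)²/30.44 + (33−38.06)²/38.06 = 8.0248
df = 4
p-value (upper-tail) = 0.09067
→ bracket: 0.05<=p<0.10

p-value bracket: 0.05<=p<0.10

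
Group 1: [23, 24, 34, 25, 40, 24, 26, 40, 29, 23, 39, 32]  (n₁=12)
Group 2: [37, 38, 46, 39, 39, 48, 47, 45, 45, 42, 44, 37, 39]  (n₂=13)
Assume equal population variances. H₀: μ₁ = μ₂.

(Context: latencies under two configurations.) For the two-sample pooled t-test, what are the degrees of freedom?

df = n₁ + n₂ − 2 = 12 + 13 − 2 = 23

degrees of freedom = 23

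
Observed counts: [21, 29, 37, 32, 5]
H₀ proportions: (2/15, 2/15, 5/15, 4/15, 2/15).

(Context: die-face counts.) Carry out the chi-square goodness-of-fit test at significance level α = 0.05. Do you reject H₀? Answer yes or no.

reject H₀: yes

n = 124; E_i = n·p_i = [16.53, 16.53, 41.33, 33.07, 16.53]
χ² = (21−16.53)²/16.53 + (29−16.53)²/16.53 + (37−41.33)²/41.33 + (32−33.07)²/33.07 + (5−16.53)²/16.53 = 19.1411
df = 4
p-value (upper-tail) = 0.00074
At α=0.05: p < α → reject H₀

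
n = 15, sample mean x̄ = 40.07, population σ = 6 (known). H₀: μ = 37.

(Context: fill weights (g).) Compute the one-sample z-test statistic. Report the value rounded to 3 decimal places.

SE = σ/√n = 6/√15 = 1.5492
z = (x̄−μ₀)/SE = (40.07−37)/1.5492 = 1.9817

test statistic = 1.982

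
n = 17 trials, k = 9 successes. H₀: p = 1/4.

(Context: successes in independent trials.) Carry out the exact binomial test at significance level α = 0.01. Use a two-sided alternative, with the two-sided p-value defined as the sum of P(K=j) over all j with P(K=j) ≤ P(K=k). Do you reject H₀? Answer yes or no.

Exact binomial: n=17, k=9, p₀=1/4=0.2500
P(X=j) = C(n,j)·p₀^j·(1−p₀)^(n−j); p = Σ P(X=j) over j with P(X=j) ≤ P(X=9)
p-value (two-sided) = 0.01990
At α=0.01: p ≥ α → fail to reject H₀

reject H₀: no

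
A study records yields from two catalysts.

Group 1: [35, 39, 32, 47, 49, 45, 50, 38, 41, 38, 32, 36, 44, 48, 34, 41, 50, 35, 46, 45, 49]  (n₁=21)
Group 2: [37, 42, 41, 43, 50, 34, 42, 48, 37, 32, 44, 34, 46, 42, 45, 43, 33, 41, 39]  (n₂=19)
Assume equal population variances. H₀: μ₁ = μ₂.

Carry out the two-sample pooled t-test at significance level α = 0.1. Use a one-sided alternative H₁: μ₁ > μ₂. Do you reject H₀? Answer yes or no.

reject H₀: no

x̄₁=41.619, s₁=6.176, n₁=21
x̄₂=40.684, s₂=5.100, n₂=19
s_p² = [20·6.176² + 18·5.100²]/38 = 32.3963
SE = √(s_p²·(1/21+1/19)) = 1.8022
t = (41.619−40.684)/1.8022 = 0.5187
df = 38
p-value (one-sided, H₁ greater) = 0.30348
At α=0.1: p ≥ α → fail to reject H₀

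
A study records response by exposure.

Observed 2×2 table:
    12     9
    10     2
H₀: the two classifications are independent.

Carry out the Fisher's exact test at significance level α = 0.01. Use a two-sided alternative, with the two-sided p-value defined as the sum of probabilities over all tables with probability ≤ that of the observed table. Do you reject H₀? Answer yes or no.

reject H₀: no

Margins: r₁=21, r₂=12, c₁=22, c₂=11, n=33
p_obs = C(21,12)·C(12,10)/C(33,22); sum pmf over tables with pmf ≤ p_obs
p-value (two-sided) = 0.24922
At α=0.01: p ≥ α → fail to reject H₀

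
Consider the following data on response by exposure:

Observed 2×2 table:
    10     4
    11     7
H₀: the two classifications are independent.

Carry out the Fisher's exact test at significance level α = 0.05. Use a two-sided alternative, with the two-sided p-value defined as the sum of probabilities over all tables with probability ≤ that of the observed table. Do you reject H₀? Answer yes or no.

Margins: r₁=14, r₂=18, c₁=21, c₂=11, n=32
p_obs = C(14,10)·C(18,11)/C(32,21); sum pmf over tables with pmf ≤ p_obs
p-value (two-sided) = 0.71195
At α=0.05: p ≥ α → fail to reject H₀

reject H₀: no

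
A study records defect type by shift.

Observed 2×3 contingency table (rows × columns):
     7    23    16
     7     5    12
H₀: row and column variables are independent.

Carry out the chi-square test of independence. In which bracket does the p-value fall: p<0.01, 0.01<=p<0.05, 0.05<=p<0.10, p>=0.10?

Row totals [46, 24], col totals [14, 28, 28], n=70
χ² = (7−9.20)²/9.20 + (23−18.40)²/18.40 + (16−18.40)²/18.40 + (7−4.80)²/4.80 + (5−9.60)²/9.60 + (12−9.60)²/9.60 = 5.8016
df = 2
p-value (upper-tail) = 0.05498
→ bracket: 0.05<=p<0.10

p-value bracket: 0.05<=p<0.10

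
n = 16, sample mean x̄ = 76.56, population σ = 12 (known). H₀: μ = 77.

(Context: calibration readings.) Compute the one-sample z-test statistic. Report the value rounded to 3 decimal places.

test statistic = -0.147

SE = σ/√n = 12/√16 = 3.0000
z = (x̄−μ₀)/SE = (76.56−77)/3.0000 = -0.1467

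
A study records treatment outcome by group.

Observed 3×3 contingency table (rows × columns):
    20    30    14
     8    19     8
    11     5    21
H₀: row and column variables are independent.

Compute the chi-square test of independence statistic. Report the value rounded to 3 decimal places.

Row totals [64, 35, 37], col totals [39, 54, 43], n=136
χ² = (20−18.35)²/18.35 + (30−25.41)²/25.41 + (14−20.24)²/20.24 + (8−10.04)²/10.04 + (19−13.90)²/13.90 + (8−11.07)²/11.07 + (11−10.61)²/10.61 + (5−14.69)²/14.69 + (21−11.70)²/11.70 = 19.8370
df = 4

test statistic = 19.837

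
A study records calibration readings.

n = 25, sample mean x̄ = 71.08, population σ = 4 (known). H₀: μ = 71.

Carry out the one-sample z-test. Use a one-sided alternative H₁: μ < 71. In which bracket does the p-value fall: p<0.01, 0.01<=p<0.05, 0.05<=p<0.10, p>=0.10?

p-value bracket: p>=0.10

SE = σ/√n = 4/√25 = 0.8000
z = (x̄−μ₀)/SE = (71.08−71)/0.8000 = 0.1000
p-value (one-sided, H₁ less) = 0.53983
→ bracket: p>=0.10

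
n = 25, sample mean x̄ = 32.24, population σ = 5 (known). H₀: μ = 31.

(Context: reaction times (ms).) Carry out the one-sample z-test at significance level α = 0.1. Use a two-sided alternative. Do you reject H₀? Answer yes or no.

SE = σ/√n = 5/√25 = 1.0000
z = (x̄−μ₀)/SE = (32.24−31)/1.0000 = 1.2400
p-value (two-sided) = 0.21498
At α=0.1: p ≥ α → fail to reject H₀

reject H₀: no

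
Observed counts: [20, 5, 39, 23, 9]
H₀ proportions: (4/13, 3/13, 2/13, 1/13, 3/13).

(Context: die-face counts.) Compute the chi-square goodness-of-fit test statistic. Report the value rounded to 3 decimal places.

test statistic = 96.946

n = 96; E_i = n·p_i = [29.54, 22.15, 14.77, 7.38, 22.15]
χ² = (20−29.54)²/29.54 + (5−22.15)²/22.15 + (39−14.77)²/14.77 + (23−7.38)²/7.38 + (9−22.15)²/22.15 = 96.9462
df = 4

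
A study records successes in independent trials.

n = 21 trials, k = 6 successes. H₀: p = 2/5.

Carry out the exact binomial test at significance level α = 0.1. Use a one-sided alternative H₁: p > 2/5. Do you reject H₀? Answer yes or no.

Exact binomial: n=21, k=6, p₀=2/5=0.4000
P(X≥6) from Σ C(n,i)·p₀^i·(1−p₀)^(n−i)
p-value (one-sided, H₁ greater) = 0.90426
At α=0.1: p ≥ α → fail to reject H₀

reject H₀: no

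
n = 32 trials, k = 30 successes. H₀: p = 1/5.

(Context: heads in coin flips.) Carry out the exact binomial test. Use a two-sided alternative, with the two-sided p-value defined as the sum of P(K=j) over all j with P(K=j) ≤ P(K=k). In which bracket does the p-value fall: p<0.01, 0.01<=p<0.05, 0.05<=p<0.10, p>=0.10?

p-value bracket: p<0.01

Exact binomial: n=32, k=30, p₀=1/5=0.2000
P(X=j) = C(n,j)·p₀^j·(1−p₀)^(n−j); p = Σ P(X=j) over j with P(X=j) ≤ P(X=30)
p-value (two-sided) = 0.00000
→ bracket: p<0.01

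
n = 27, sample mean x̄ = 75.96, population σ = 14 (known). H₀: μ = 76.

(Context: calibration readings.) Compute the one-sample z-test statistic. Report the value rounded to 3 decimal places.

SE = σ/√n = 14/√27 = 2.6943
z = (x̄−μ₀)/SE = (75.96−76)/2.6943 = -0.0148

test statistic = -0.015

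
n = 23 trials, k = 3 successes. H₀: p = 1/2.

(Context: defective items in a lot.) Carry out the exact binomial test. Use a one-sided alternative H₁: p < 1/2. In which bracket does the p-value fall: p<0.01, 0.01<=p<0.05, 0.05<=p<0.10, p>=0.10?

p-value bracket: p<0.01

Exact binomial: n=23, k=3, p₀=1/2=0.5000
P(X≤3) from Σ C(n,i)·p₀^i·(1−p₀)^(n−i)
p-value (one-sided, H₁ less) = 0.00024
→ bracket: p<0.01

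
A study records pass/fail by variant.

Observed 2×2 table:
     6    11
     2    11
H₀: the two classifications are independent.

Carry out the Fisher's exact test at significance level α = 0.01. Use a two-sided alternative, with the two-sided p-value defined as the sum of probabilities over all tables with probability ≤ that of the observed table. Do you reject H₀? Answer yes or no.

reject H₀: no

Margins: r₁=17, r₂=13, c₁=8, c₂=22, n=30
p_obs = C(17,6)·C(13,2)/C(30,8); sum pmf over tables with pmf ≤ p_obs
p-value (two-sided) = 0.40688
At α=0.01: p ≥ α → fail to reject H₀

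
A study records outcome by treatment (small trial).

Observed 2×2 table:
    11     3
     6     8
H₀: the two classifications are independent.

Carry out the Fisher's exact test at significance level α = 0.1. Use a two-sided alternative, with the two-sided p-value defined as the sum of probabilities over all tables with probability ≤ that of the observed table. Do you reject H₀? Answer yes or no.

Margins: r₁=14, r₂=14, c₁=17, c₂=11, n=28
p_obs = C(14,11)·C(14,6)/C(28,17); sum pmf over tables with pmf ≤ p_obs
p-value (two-sided) = 0.12011
At α=0.1: p ≥ α → fail to reject H₀

reject H₀: no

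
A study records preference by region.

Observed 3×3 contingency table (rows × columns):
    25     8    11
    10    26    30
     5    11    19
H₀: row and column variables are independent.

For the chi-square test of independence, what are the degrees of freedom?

df = (r−1)(c−1) = (3−1)·(3−1) = 4

degrees of freedom = 4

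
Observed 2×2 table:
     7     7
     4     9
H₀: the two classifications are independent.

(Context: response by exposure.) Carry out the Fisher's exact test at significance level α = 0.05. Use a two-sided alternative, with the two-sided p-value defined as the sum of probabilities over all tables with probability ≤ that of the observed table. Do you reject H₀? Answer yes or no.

Margins: r₁=14, r₂=13, c₁=11, c₂=16, n=27
p_obs = C(14,7)·C(13,4)/C(27,11); sum pmf over tables with pmf ≤ p_obs
p-value (two-sided) = 0.44007
At α=0.05: p ≥ α → fail to reject H₀

reject H₀: no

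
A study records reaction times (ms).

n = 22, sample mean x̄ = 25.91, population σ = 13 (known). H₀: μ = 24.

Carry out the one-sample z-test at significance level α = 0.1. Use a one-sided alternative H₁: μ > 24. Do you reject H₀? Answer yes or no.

reject H₀: no

SE = σ/√n = 13/√22 = 2.7716
z = (x̄−μ₀)/SE = (25.91−24)/2.7716 = 0.6891
p-value (one-sided, H₁ greater) = 0.24537
At α=0.1: p ≥ α → fail to reject H₀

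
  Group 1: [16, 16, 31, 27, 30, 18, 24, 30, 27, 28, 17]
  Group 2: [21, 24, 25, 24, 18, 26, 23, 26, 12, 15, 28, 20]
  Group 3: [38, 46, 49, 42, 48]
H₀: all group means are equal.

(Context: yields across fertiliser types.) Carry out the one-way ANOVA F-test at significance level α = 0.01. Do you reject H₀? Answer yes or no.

reject H₀: yes

Group means [24.00, 21.83, 44.60], grand mean 26.750
SSB = Σnᵢ(x̄ᵢ−x̄)² = 1966.383; SSW = ΣΣ(x−x̄ᵢ)² = 706.867
MSB = 1966.383/2 = 983.1917; MSW = 706.867/25 = 28.2747
F = MSB/MSW = 34.7729
df = (2, 25)
p-value (upper-tail) = 0.00000
At α=0.01: p < α → reject H₀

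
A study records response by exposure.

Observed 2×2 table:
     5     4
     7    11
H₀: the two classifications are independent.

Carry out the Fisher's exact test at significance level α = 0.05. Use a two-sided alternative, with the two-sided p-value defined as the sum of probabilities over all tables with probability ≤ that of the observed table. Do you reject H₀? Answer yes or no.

reject H₀: no

Margins: r₁=9, r₂=18, c₁=12, c₂=15, n=27
p_obs = C(9,5)·C(18,7)/C(27,12); sum pmf over tables with pmf ≤ p_obs
p-value (two-sided) = 0.44790
At α=0.05: p ≥ α → fail to reject H₀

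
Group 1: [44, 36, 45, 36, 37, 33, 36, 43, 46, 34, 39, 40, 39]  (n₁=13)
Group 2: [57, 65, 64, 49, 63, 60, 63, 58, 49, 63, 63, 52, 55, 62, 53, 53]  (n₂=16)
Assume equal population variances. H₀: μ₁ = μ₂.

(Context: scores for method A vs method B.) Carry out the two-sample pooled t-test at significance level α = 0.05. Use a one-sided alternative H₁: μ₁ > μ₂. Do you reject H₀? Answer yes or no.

reject H₀: no

x̄₁=39.077, s₁=4.271, n₁=13
x̄₂=58.062, s₂=5.555, n₂=16
s_p² = [12·4.271² + 15·5.555²]/27 = 25.2541
SE = √(s_p²·(1/13+1/16)) = 1.8764
t = (39.077−58.062)/1.8764 = -10.1179
df = 27
p-value (one-sided, H₁ greater) = 1.00000
At α=0.05: p ≥ α → fail to reject H₀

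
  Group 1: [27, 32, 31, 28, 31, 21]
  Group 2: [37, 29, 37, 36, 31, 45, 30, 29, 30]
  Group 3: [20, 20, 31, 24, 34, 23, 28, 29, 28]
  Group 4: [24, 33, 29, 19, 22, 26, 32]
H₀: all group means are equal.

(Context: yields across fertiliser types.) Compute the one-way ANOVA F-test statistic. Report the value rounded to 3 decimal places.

Group means [28.33, 33.78, 26.33, 26.43], grand mean 28.903
SSB = Σnᵢ(x̄ᵢ−x̄)² = 318.107; SSW = ΣΣ(x−x̄ᵢ)² = 668.603
MSB = 318.107/3 = 106.0355; MSW = 668.603/27 = 24.7631
F = MSB/MSW = 4.2820
df = (3, 27)

test statistic = 4.282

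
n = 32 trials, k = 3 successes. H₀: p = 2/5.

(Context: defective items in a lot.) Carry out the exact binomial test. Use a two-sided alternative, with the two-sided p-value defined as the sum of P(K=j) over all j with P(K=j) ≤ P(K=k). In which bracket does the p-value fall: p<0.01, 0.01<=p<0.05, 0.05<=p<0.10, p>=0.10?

p-value bracket: p<0.01

Exact binomial: n=32, k=3, p₀=2/5=0.4000
P(X=j) = C(n,j)·p₀^j·(1−p₀)^(n−j); p = Σ P(X=j) over j with P(X=j) ≤ P(X=3)
p-value (two-sided) = 0.00020
→ bracket: p<0.01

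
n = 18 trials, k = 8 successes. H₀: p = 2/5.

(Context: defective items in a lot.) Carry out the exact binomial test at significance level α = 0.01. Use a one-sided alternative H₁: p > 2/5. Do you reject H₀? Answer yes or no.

reject H₀: no

Exact binomial: n=18, k=8, p₀=2/5=0.4000
P(X≥8) from Σ C(n,i)·p₀^i·(1−p₀)^(n−i)
p-value (one-sided, H₁ greater) = 0.43656
At α=0.01: p ≥ α → fail to reject H₀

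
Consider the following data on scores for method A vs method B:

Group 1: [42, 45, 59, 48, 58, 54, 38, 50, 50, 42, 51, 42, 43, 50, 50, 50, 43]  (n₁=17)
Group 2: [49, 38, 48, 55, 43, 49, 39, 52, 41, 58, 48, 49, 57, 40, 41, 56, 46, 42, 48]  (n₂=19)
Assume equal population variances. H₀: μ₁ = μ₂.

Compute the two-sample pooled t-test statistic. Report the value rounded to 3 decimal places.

test statistic = 0.307

x̄₁=47.941, s₁=5.879, n₁=17
x̄₂=47.316, s₂=6.290, n₂=19
s_p² = [16·5.879² + 18·6.290²]/34 = 37.2072
SE = √(s_p²·(1/17+1/19)) = 2.0364
t = (47.941−47.316)/2.0364 = 0.3071
df = 34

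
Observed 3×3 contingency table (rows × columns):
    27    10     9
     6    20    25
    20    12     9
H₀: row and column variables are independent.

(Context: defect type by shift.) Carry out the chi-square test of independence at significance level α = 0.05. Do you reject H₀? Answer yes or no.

reject H₀: yes

Row totals [46, 51, 41], col totals [53, 42, 43], n=138
χ² = (27−17.67)²/17.67 + (10−14.00)²/14.00 + (9−14.33)²/14.33 + (6−19.59)²/19.59 + (20−15.52)²/15.52 + (25−15.89)²/15.89 + (20−15.75)²/15.75 + (12−12.48)²/12.48 + (9−12.78)²/12.78 = 26.2792
df = 4
p-value (upper-tail) = 0.00003
At α=0.05: p < α → reject H₀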